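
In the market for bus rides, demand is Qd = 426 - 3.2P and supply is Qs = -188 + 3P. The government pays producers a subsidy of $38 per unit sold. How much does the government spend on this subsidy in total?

Pre-subsidy: 426 - 3.2P = -188 + 3P gives P* = 3070/31, Q* = 3382/31.
With the subsidy, sellers receive Ps = Pb + 38 for each unit, where Pb is the price buyers pay.
Supply in terms of Pb becomes Qs = -188 + 3(Pb + 38) = -74 + 3Pb. Setting this equal to demand: 426 - 3.2Pb = -74 + 3Pb, so Pb = 2500/31.
Sellers receive Ps = 2500/31 + 38 = 3678/31; Q' = 426 − 3.2·(2500/31) = 5206/31.
Government outlay = subsidy × quantity = 38 × 5206/31 = 197828/31.

Government cost = 197828/31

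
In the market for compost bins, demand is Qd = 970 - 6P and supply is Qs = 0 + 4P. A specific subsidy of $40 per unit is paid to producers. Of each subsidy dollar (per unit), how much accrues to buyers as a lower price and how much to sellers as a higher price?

Pre-subsidy: 970 - 6P = 0 + 4P gives P* = 97, Q* = 388.
With the subsidy, sellers receive Ps = Pb + 40 for each unit, where Pb is the price buyers pay.
Supply in terms of Pb becomes Qs = 0 + 4(Pb + 40) = 160 + 4Pb. Setting this equal to demand: 970 - 6Pb = 160 + 4Pb, so Pb = 81.
Sellers receive Ps = 81 + 40 = 121; Q' = 970 − 6·81 = 484.
Buyers' price falls by P* − Pb = 97 − 81 = 16; sellers' price rises by Ps − P* = 121 − 97 = 24.

Buyers gain $16 per unit; sellers gain $24 per unit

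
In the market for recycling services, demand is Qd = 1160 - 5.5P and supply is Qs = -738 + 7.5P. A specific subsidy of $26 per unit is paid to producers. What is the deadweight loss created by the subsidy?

Pre-subsidy: 1160 - 5.5P = -738 + 7.5P gives P* = 146, Q* = 357.
With the subsidy, sellers receive Ps = Pb + 26 for each unit, where Pb is the price buyers pay.
Supply in terms of Pb becomes Qs = -738 + 7.5(Pb + 26) = -543 + 7.5Pb. Setting this equal to demand: 1160 - 5.5Pb = -543 + 7.5Pb, so Pb = 131.
Sellers receive Ps = 131 + 26 = 157; Q' = 1160 − 5.5·131 = 439.5.
The subsidy expands output by 439.5 − 357 = 82.5 past the efficient level; on those units the gap between marginal cost and willingness to pay runs from 0 up to 26.
DWL = ½ × 26 × 82.5 = 1072.5.

Deadweight loss = $1072.5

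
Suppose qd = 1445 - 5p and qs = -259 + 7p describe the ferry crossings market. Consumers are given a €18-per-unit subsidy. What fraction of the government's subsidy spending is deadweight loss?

DWL / government spending = 1/30

Pre-subsidy: 1445 - 5p = -259 + 7p gives p* = 142, q* = 735.
With the rebate, buyers effectively pay pb = ps − 18, where ps is the price sellers receive.
Demand in terms of ps becomes qd = 1445 − 5(ps − 18) = 1535 - 5ps. Setting this equal to supply: 1535 - 5ps = -259 + 7ps, so ps = 149.5.
Buyers pay pb = 149.5 − 18 = 131.5; q' = -259 + 7·149.5 = 787.5.
ΔCS = ½(735 + 787.5)(142 − 131.5) = 7993.125; ΔPS = ½(735 + 787.5)(149.5 − 142) = 5709.375.
Government spending = 18 × 787.5 = 14175.
DWL = ½ × 18 × (787.5 − 735) = 472.5; fraction = 472.5 / 14175 = 1/30.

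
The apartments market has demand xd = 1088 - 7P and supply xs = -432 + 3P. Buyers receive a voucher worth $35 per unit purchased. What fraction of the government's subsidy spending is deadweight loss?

DWL / government spending = 49/130

Pre-subsidy: 1088 - 7P = -432 + 3P gives P* = 152, x* = 24.
With the rebate, buyers effectively pay Pb = Ps − 35, where Ps is the price sellers receive.
Demand in terms of Ps becomes xd = 1088 − 7(Ps − 35) = 1333 - 7Ps. Setting this equal to supply: 1333 - 7Ps = -432 + 3Ps, so Ps = 176.5.
Buyers pay Pb = 176.5 − 35 = 141.5; x' = -432 + 3·176.5 = 97.5.
ΔCS = ½(24 + 97.5)(152 − 141.5) = 637.875; ΔPS = ½(24 + 97.5)(176.5 − 152) = 1488.375.
Government spending = 35 × 97.5 = 3412.5.
DWL = ½ × 35 × (97.5 − 24) = 1286.25; fraction = 1286.25 / 3412.5 = 49/130.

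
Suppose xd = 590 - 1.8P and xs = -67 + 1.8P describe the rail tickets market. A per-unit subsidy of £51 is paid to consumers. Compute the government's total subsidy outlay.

Pre-subsidy: 590 - 1.8P = -67 + 1.8P gives P* = 182.5, x* = 261.5.
With the rebate, buyers effectively pay Pb = Ps − 51, where Ps is the price sellers receive.
Demand in terms of Ps becomes xd = 590 − 1.8(Ps − 51) = 681.8 - 1.8Ps. Setting this equal to supply: 681.8 - 1.8Ps = -67 + 1.8Ps, so Ps = 208.
Buyers pay Pb = 208 − 51 = 157; x' = -67 + 1.8·208 = 307.4.
Government outlay = subsidy × quantity = 51 × 307.4 = 15677.4.

Government cost = £15677.4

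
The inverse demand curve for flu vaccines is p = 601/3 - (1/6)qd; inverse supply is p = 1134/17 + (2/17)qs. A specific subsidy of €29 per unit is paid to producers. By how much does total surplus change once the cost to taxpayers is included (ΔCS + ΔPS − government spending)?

Net change in total surplus = -€1479

Pre-subsidy: 601/3 - (1/6)q = 1134/17 + (2/17)q gives q* = 470 and p* = 122.
With the subsidy, sellers receive ps = pb + 29 for each unit, where pb is the price buyers pay.
On the curves, pb = 601/3 - (1/6)q and ps = 1134/17 + (2/17)q; the wedge ps − pb = 29 gives 1134/17 + (2/17)q − (601/3 - (1/6)q) = 29, so q' = 572.
Then pb = 601/3 − (1/6)·572 = 105 and ps = 1134/17 + (2/17)·572 = 134.
ΔCS = ½(470 + 572)(122 − 105) = 8857; ΔPS = ½(470 + 572)(134 − 122) = 6252.
Government spending = 29 × 572 = 16588.
Net change = 8857 + 6252 − 16588 = -1479. The loss equals the DWL triangle ½·29·102.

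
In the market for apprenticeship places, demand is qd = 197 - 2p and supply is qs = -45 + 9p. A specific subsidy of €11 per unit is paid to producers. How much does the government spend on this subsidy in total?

Government cost = €1881

Pre-subsidy: 197 - 2p = -45 + 9p gives p* = 22, q* = 153.
With the subsidy, sellers receive ps = pb + 11 for each unit, where pb is the price buyers pay.
Supply in terms of pb becomes qs = -45 + 9(pb + 11) = 54 + 9pb. Setting this equal to demand: 197 - 2pb = 54 + 9pb, so pb = 13.
Sellers receive ps = 13 + 11 = 24; q' = 197 − 2·13 = 171.
Government outlay = subsidy × quantity = 11 × 171 = 1881.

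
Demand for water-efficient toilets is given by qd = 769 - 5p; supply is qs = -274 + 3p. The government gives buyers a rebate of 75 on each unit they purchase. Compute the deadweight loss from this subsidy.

Pre-subsidy: 769 - 5p = -274 + 3p gives p* = 130.375, q* = 117.125.
With the rebate, buyers effectively pay pb = ps − 75, where ps is the price sellers receive.
Demand in terms of ps becomes qd = 769 − 5(ps − 75) = 1144 - 5ps. Setting this equal to supply: 1144 - 5ps = -274 + 3ps, so ps = 177.25.
Buyers pay pb = 177.25 − 75 = 102.25; q' = -274 + 3·177.25 = 257.75.
The subsidy expands output by 257.75 − 117.125 = 140.625 past the efficient level; on those units the gap between marginal cost and willingness to pay runs from 0 up to 75.
DWL = ½ × 75 × 140.625 = 5273.4375.

Deadweight loss = 5273.4375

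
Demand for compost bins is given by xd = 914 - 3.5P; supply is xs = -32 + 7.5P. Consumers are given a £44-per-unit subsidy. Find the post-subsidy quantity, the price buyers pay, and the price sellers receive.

x' = 718; buyers pay £56; sellers receive £100

Pre-subsidy: 914 - 3.5P = -32 + 7.5P gives P* = 86, x* = 613.
With the rebate, buyers effectively pay Pb = Ps − 44, where Ps is the price sellers receive.
Demand in terms of Ps becomes xd = 914 − 3.5(Ps − 44) = 1068 - 3.5Ps. Setting this equal to supply: 1068 - 3.5Ps = -32 + 7.5Ps, so Ps = 100.
Buyers pay Pb = 100 − 44 = 56; x' = -32 + 7.5·100 = 718.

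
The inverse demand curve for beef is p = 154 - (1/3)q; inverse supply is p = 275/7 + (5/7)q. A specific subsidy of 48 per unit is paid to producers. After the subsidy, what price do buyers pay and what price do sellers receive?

Buyers pay 2249/22; sellers receive 3305/22

Pre-subsidy: 154 - (1/3)q = 275/7 + (5/7)q gives q* = 109.5 and p* = 117.5.
With the subsidy, sellers receive ps = pb + 48 for each unit, where pb is the price buyers pay.
On the curves, pb = 154 - (1/3)q and ps = 275/7 + (5/7)q; the wedge ps − pb = 48 gives 275/7 + (5/7)q − (154 - (1/3)q) = 48, so q' = 3417/22.
Then pb = 154 − (1/3)·(3417/22) = 2249/22 and ps = 275/7 + (5/7)·(3417/22) = 3305/22.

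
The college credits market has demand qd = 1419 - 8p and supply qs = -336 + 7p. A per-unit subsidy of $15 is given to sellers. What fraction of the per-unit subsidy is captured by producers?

Pre-subsidy: 1419 - 8p = -336 + 7p gives p* = 117, q* = 483.
With the subsidy, sellers receive ps = pb + 15 for each unit, where pb is the price buyers pay.
Supply in terms of pb becomes qs = -336 + 7(pb + 15) = -231 + 7pb. Setting this equal to demand: 1419 - 8pb = -231 + 7pb, so pb = 110.
Sellers receive ps = 110 + 15 = 125; q' = 1419 − 8·110 = 539.
Buyers' price falls by p* − pb = 117 − 110 = 7; sellers' price rises by ps − p* = 125 − 117 = 8.
So producers capture 8/15 = 8/15 of each unit of subsidy.

Producer share = 8/15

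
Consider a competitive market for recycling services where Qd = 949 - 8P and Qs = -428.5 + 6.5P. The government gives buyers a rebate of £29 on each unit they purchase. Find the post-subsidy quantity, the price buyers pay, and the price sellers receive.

Q' = 293; buyers pay £82; sellers receive £111

Pre-subsidy: 949 - 8P = -428.5 + 6.5P gives P* = 95, Q* = 189.
With the rebate, buyers effectively pay Pb = Ps − 29, where Ps is the price sellers receive.
Demand in terms of Ps becomes Qd = 949 − 8(Ps − 29) = 1181 - 8Ps. Setting this equal to supply: 1181 - 8Ps = -428.5 + 6.5Ps, so Ps = 111.
Buyers pay Pb = 111 − 29 = 82; Q' = -428.5 + 6.5·111 = 293.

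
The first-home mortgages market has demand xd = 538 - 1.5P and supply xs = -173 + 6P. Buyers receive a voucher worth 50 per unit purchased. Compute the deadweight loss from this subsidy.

Deadweight loss = 1500

Pre-subsidy: 538 - 1.5P = -173 + 6P gives P* = 94.8, x* = 395.8.
With the rebate, buyers effectively pay Pb = Ps − 50, where Ps is the price sellers receive.
Demand in terms of Ps becomes xd = 538 − 1.5(Ps − 50) = 613 - 1.5Ps. Setting this equal to supply: 613 - 1.5Ps = -173 + 6Ps, so Ps = 104.8.
Buyers pay Pb = 104.8 − 50 = 54.8; x' = -173 + 6·104.8 = 455.8.
The subsidy expands output by 455.8 − 395.8 = 60 past the efficient level; on those units the gap between marginal cost and willingness to pay runs from 0 up to 50.
DWL = ½ × 50 × 60 = 1500.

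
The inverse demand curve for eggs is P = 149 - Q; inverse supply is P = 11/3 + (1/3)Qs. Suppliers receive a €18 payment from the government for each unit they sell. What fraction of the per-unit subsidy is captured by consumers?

Pre-subsidy: 149 - Q = 11/3 + (1/3)Q gives Q* = 109 and P* = 40.
With the subsidy, sellers receive Ps = Pb + 18 for each unit, where Pb is the price buyers pay.
On the curves, Pb = 149 - Q and Ps = 11/3 + (1/3)Q; the wedge Ps − Pb = 18 gives 11/3 + (1/3)Q − (149 - Q) = 18, so Q' = 122.5.
Then Pb = 149 − 1·122.5 = 26.5 and Ps = 11/3 + (1/3)·122.5 = 44.5.
Buyers' price falls by P* − Pb = 40 − 26.5 = 13.5; sellers' price rises by Ps − P* = 44.5 − 40 = 4.5.
So consumers capture 13.5/18 = 0.75 of each unit of subsidy.

Consumer share = 0.75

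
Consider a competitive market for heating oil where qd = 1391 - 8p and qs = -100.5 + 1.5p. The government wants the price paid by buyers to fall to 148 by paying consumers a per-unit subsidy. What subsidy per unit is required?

Required subsidy s = 57 per unit

At a buyer price of 148, quantity demanded is 1391 − 8·148 = 207.
Sellers supply 207 only when they receive ps with -100.5 + 1.5·ps = 207, i.e. ps = 205.
s = ps − pb = 205 − 148 = 57.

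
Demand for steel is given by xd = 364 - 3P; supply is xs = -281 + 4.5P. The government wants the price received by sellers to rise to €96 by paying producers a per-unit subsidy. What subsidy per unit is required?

At a seller price of 96, quantity supplied is -281 + 4.5·96 = 151.
Buyers absorb 151 only when they pay Pb with 364 − 3·Pb = 151, i.e. Pb = 71.
s = Ps − Pb = 96 − 71 = 25.

Required subsidy s = €25 per unit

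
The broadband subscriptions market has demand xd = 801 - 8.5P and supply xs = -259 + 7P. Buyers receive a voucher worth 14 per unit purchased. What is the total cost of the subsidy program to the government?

Pre-subsidy: 801 - 8.5P = -259 + 7P gives P* = 2120/31, x* = 6811/31.
With the rebate, buyers effectively pay Pb = Ps − 14, where Ps is the price sellers receive.
Demand in terms of Ps becomes xd = 801 − 8.5(Ps − 14) = 920 - 8.5Ps. Setting this equal to supply: 920 - 8.5Ps = -259 + 7Ps, so Ps = 2358/31.
Buyers pay Pb = 2358/31 − 14 = 1924/31; x' = -259 + 7·(2358/31) = 8477/31.
Government outlay = subsidy × quantity = 14 × 8477/31 = 118678/31.

Government cost = 118678/31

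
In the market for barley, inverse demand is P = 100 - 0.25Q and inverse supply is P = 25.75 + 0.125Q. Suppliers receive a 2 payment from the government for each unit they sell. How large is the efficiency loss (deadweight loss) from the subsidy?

Pre-subsidy: 100 - 0.25Q = 25.75 + 0.125Q gives Q* = 198 and P* = 50.5.
With the subsidy, sellers receive Ps = Pb + 2 for each unit, where Pb is the price buyers pay.
On the curves, Pb = 100 - 0.25Q and Ps = 25.75 + 0.125Q; the wedge Ps − Pb = 2 gives 25.75 + 0.125Q − (100 - 0.25Q) = 2, so Q' = 610/3.
Then Pb = 100 − 0.25·(610/3) = 295/6 and Ps = 25.75 + 0.125·(610/3) = 307/6.
The subsidy expands output by 610/3 − 198 = 16/3 past the efficient level; on those units the gap between marginal cost and willingness to pay runs from 0 up to 2.
DWL = ½ × 2 × 16/3 = 16/3.

Deadweight loss = 16/3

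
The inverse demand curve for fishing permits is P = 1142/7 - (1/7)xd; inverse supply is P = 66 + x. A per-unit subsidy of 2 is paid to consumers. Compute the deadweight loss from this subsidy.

Deadweight loss = 1.75

Pre-subsidy: 1142/7 - (1/7)x = 66 + x gives x* = 85 and P* = 151.
With the rebate, buyers effectively pay Pb = Ps − 2, where Ps is the price sellers receive.
On the curves, Pb = 1142/7 - (1/7)x and Ps = 66 + x; the wedge Ps − Pb = 2 gives 66 + x − (1142/7 - (1/7)x) = 2, so x' = 86.75.
Then Pb = 1142/7 − (1/7)·86.75 = 150.75 and Ps = 66 + 1·86.75 = 152.75.
The subsidy expands output by 86.75 − 85 = 1.75 past the efficient level; on those units the gap between marginal cost and willingness to pay runs from 0 up to 2.
DWL = ½ × 2 × 1.75 = 1.75.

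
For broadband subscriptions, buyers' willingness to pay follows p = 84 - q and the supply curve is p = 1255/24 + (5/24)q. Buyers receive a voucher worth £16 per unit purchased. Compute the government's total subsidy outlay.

Government cost = 18320/29

Pre-subsidy: 84 - q = 1255/24 + (5/24)q gives q* = 761/29 and p* = 1675/29.
With the rebate, buyers effectively pay pb = ps − 16, where ps is the price sellers receive.
On the curves, pb = 84 - q and ps = 1255/24 + (5/24)q; the wedge ps − pb = 16 gives 1255/24 + (5/24)q − (84 - q) = 16, so q' = 1145/29.
Then pb = 84 − 1·(1145/29) = 1291/29 and ps = 1255/24 + (5/24)·(1145/29) = 1755/29.
Government outlay = subsidy × quantity = 16 × 1145/29 = 18320/29.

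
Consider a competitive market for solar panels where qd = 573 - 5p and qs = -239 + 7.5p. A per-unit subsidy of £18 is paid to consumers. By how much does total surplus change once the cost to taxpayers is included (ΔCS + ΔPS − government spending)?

Pre-subsidy: 573 - 5p = -239 + 7.5p gives p* = 64.96, q* = 248.2.
With the rebate, buyers effectively pay pb = ps − 18, where ps is the price sellers receive.
Demand in terms of ps becomes qd = 573 − 5(ps − 18) = 663 - 5ps. Setting this equal to supply: 663 - 5ps = -239 + 7.5ps, so ps = 72.16.
Buyers pay pb = 72.16 − 18 = 54.16; q' = -239 + 7.5·72.16 = 302.2.
ΔCS = ½(248.2 + 302.2)(64.96 − 54.16) = 2972.16; ΔPS = ½(248.2 + 302.2)(72.16 − 64.96) = 1981.44.
Government spending = 18 × 302.2 = 5439.6.
Net change = 2972.16 + 1981.44 − 5439.6 = -486. The loss equals the DWL triangle ½·18·54.

Net change in total surplus = -£486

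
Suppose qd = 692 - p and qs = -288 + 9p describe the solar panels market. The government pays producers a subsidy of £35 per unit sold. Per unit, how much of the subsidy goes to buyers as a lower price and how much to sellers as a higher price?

Buyers gain £31.5 per unit; sellers gain £3.5 per unit

Pre-subsidy: 692 - p = -288 + 9p gives p* = 98, q* = 594.
With the subsidy, sellers receive ps = pb + 35 for each unit, where pb is the price buyers pay.
Supply in terms of pb becomes qs = -288 + 9(pb + 35) = 27 + 9pb. Setting this equal to demand: 692 - pb = 27 + 9pb, so pb = 66.5.
Sellers receive ps = 66.5 + 35 = 101.5; q' = 692 − 1·66.5 = 625.5.
Buyers' price falls by p* − pb = 98 − 66.5 = 31.5; sellers' price rises by ps − p* = 101.5 − 98 = 3.5.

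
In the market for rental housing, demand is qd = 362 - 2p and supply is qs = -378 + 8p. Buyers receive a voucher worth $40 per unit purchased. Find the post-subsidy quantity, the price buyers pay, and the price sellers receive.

Pre-subsidy: 362 - 2p = -378 + 8p gives p* = 74, q* = 214.
With the rebate, buyers effectively pay pb = ps − 40, where ps is the price sellers receive.
Demand in terms of ps becomes qd = 362 − 2(ps − 40) = 442 - 2ps. Setting this equal to supply: 442 - 2ps = -378 + 8ps, so ps = 82.
Buyers pay pb = 82 − 40 = 42; q' = -378 + 8·82 = 278.

q' = 278; buyers pay $42; sellers receive $82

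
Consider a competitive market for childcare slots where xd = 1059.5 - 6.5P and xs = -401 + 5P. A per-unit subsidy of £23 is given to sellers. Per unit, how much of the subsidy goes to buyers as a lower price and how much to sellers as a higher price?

Pre-subsidy: 1059.5 - 6.5P = -401 + 5P gives P* = 127, x* = 234.
With the subsidy, sellers receive Ps = Pb + 23 for each unit, where Pb is the price buyers pay.
Supply in terms of Pb becomes xs = -401 + 5(Pb + 23) = -286 + 5Pb. Setting this equal to demand: 1059.5 - 6.5Pb = -286 + 5Pb, so Pb = 117.
Sellers receive Ps = 117 + 23 = 140; x' = 1059.5 − 6.5·117 = 299.
Buyers' price falls by P* − Pb = 127 − 117 = 10; sellers' price rises by Ps − P* = 140 − 127 = 13.

Buyers gain £10 per unit; sellers gain £13 per unit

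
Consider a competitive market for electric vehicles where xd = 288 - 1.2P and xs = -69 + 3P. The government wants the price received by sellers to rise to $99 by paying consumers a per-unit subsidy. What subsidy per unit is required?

At a seller price of 99, quantity supplied is -69 + 3·99 = 228.
Buyers absorb 228 only when they pay Pb with 288 − 1.2·Pb = 228, i.e. Pb = 50.
s = Ps − Pb = 99 − 50 = 49.

Required subsidy s = $49 per unit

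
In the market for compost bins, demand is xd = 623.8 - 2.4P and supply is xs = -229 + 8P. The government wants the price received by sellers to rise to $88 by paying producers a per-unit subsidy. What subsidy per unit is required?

At a seller price of 88, quantity supplied is -229 + 8·88 = 475.
Buyers absorb 475 only when they pay Pb with 623.8 − 2.4·Pb = 475, i.e. Pb = 62.
s = Ps − Pb = 88 − 62 = 26.

Required subsidy s = $26 per unit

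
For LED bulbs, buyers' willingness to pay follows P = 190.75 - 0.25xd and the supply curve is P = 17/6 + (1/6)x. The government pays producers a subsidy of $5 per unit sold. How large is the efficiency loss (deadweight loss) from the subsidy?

Deadweight loss = $30

Pre-subsidy: 190.75 - 0.25x = 17/6 + (1/6)x gives x* = 451 and P* = 78.
With the subsidy, sellers receive Ps = Pb + 5 for each unit, where Pb is the price buyers pay.
On the curves, Pb = 190.75 - 0.25x and Ps = 17/6 + (1/6)x; the wedge Ps − Pb = 5 gives 17/6 + (1/6)x − (190.75 - 0.25x) = 5, so x' = 463.
Then Pb = 190.75 − 0.25·463 = 75 and Ps = 17/6 + (1/6)·463 = 80.
The subsidy expands output by 463 − 451 = 12 past the efficient level; on those units the gap between marginal cost and willingness to pay runs from 0 up to 5.
DWL = ½ × 5 × 12 = 30.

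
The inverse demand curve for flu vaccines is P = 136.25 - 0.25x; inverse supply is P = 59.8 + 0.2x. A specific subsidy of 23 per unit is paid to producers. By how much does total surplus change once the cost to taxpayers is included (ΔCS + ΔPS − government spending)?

Pre-subsidy: 136.25 - 0.25x = 59.8 + 0.2x gives x* = 1529/9 and P* = 844/9.
With the subsidy, sellers receive Ps = Pb + 23 for each unit, where Pb is the price buyers pay.
On the curves, Pb = 136.25 - 0.25x and Ps = 59.8 + 0.2x; the wedge Ps − Pb = 23 gives 59.8 + 0.2x − (136.25 - 0.25x) = 23, so x' = 221.
Then Pb = 136.25 − 0.25·221 = 81 and Ps = 59.8 + 0.2·221 = 104.
ΔCS = ½(1529/9 + 221)(844/9 − 81) = 202285/81; ΔPS = ½(1529/9 + 221)(104 − 844/9) = 161828/81.
Government spending = 23 × 221 = 5083.
Net change = 202285/81 + 161828/81 − 5083 = -5290/9. The loss equals the DWL triangle ½·23·460/9.

Net change in total surplus = -5290/9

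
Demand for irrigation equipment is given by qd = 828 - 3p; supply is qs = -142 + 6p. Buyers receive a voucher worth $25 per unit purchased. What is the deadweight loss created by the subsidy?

Deadweight loss = $625

Pre-subsidy: 828 - 3p = -142 + 6p gives p* = 970/9, q* = 1514/3.
With the rebate, buyers effectively pay pb = ps − 25, where ps is the price sellers receive.
Demand in terms of ps becomes qd = 828 − 3(ps − 25) = 903 - 3ps. Setting this equal to supply: 903 - 3ps = -142 + 6ps, so ps = 1045/9.
Buyers pay pb = 1045/9 − 25 = 820/9; q' = -142 + 6·(1045/9) = 1664/3.
The subsidy expands output by 1664/3 − 1514/3 = 50 past the efficient level; on those units the gap between marginal cost and willingness to pay runs from 0 up to 25.
DWL = ½ × 25 × 50 = 625.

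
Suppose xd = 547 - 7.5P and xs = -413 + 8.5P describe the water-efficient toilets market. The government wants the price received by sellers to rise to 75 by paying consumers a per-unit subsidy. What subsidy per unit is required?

Required subsidy s = 32 per unit

At a seller price of 75, quantity supplied is -413 + 8.5·75 = 224.5.
Buyers absorb 224.5 only when they pay Pb with 547 − 7.5·Pb = 224.5, i.e. Pb = 43.
s = Ps − Pb = 75 − 43 = 32.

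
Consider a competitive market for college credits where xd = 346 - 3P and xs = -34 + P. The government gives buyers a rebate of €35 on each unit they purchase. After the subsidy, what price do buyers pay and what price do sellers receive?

Pre-subsidy: 346 - 3P = -34 + P gives P* = 95, x* = 61.
With the rebate, buyers effectively pay Pb = Ps − 35, where Ps is the price sellers receive.
Demand in terms of Ps becomes xd = 346 − 3(Ps − 35) = 451 - 3Ps. Setting this equal to supply: 451 - 3Ps = -34 + Ps, so Ps = 121.25.
Buyers pay Pb = 121.25 − 35 = 86.25; x' = -34 + 1·121.25 = 87.25.

Buyers pay €86.25; sellers receive €121.25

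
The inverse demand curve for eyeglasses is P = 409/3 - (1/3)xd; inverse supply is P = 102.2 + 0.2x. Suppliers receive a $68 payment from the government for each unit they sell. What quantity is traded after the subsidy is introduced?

x' = 191.5

Pre-subsidy: 409/3 - (1/3)x = 102.2 + 0.2x gives x* = 64 and P* = 115.
With the subsidy, sellers receive Ps = Pb + 68 for each unit, where Pb is the price buyers pay.
On the curves, Pb = 409/3 - (1/3)x and Ps = 102.2 + 0.2x; the wedge Ps − Pb = 68 gives 102.2 + 0.2x − (409/3 - (1/3)x) = 68, so x' = 191.5.
Then Pb = 409/3 − (1/3)·191.5 = 72.5 and Ps = 102.2 + 0.2·191.5 = 140.5.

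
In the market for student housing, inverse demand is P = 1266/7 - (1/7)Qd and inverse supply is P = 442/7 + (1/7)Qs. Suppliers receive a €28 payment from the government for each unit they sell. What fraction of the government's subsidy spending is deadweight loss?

Pre-subsidy: 1266/7 - (1/7)Q = 442/7 + (1/7)Q gives Q* = 412 and P* = 122.
With the subsidy, sellers receive Ps = Pb + 28 for each unit, where Pb is the price buyers pay.
On the curves, Pb = 1266/7 - (1/7)Q and Ps = 442/7 + (1/7)Q; the wedge Ps − Pb = 28 gives 442/7 + (1/7)Q − (1266/7 - (1/7)Q) = 28, so Q' = 510.
Then Pb = 1266/7 − (1/7)·510 = 108 and Ps = 442/7 + (1/7)·510 = 136.
ΔCS = ½(412 + 510)(122 − 108) = 6454; ΔPS = ½(412 + 510)(136 − 122) = 6454.
Government spending = 28 × 510 = 14280.
DWL = ½ × 28 × (510 − 412) = 1372; fraction = 1372 / 14280 = 49/510.

DWL / government spending = 49/510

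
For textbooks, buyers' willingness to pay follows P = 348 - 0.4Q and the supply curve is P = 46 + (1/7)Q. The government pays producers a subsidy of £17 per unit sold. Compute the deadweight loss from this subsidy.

Pre-subsidy: 348 - 0.4Q = 46 + (1/7)Q gives Q* = 10570/19 and P* = 2384/19.
With the subsidy, sellers receive Ps = Pb + 17 for each unit, where Pb is the price buyers pay.
On the curves, Pb = 348 - 0.4Q and Ps = 46 + (1/7)Q; the wedge Ps − Pb = 17 gives 46 + (1/7)Q − (348 - 0.4Q) = 17, so Q' = 11165/19.
Then Pb = 348 − 0.4·(11165/19) = 2146/19 and Ps = 46 + (1/7)·(11165/19) = 2469/19.
The subsidy expands output by 11165/19 − 10570/19 = 595/19 past the efficient level; on those units the gap between marginal cost and willingness to pay runs from 0 up to 17.
DWL = ½ × 17 × 595/19 = 10115/38.

Deadweight loss = 10115/38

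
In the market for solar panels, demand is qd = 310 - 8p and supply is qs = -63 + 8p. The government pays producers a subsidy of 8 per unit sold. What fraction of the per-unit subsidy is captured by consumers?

Consumer share = 0.5

Pre-subsidy: 310 - 8p = -63 + 8p gives p* = 23.3125, q* = 123.5.
With the subsidy, sellers receive ps = pb + 8 for each unit, where pb is the price buyers pay.
Supply in terms of pb becomes qs = -63 + 8(pb + 8) = 1 + 8pb. Setting this equal to demand: 310 - 8pb = 1 + 8pb, so pb = 19.3125.
Sellers receive ps = 19.3125 + 8 = 27.3125; q' = 310 − 8·19.3125 = 155.5.
Buyers' price falls by p* − pb = 23.3125 − 19.3125 = 4; sellers' price rises by ps − p* = 27.3125 − 23.3125 = 4.
So consumers capture 4/8 = 0.5 of each unit of subsidy.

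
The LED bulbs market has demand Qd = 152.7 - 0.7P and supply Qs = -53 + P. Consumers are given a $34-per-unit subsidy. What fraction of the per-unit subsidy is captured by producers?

Pre-subsidy: 152.7 - 0.7P = -53 + P gives P* = 121, Q* = 68.
With the rebate, buyers effectively pay Pb = Ps − 34, where Ps is the price sellers receive.
Demand in terms of Ps becomes Qd = 152.7 − 0.7(Ps − 34) = 176.5 - 0.7Ps. Setting this equal to supply: 176.5 - 0.7Ps = -53 + Ps, so Ps = 135.
Buyers pay Pb = 135 − 34 = 101; Q' = -53 + 1·135 = 82.
Buyers' price falls by P* − Pb = 121 − 101 = 20; sellers' price rises by Ps − P* = 135 − 121 = 14.
So producers capture 14/34 = 7/17 of each unit of subsidy.

Producer share = 7/17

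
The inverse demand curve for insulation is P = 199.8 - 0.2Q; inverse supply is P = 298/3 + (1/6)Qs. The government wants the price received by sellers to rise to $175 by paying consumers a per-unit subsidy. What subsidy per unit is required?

Required subsidy s = $66 per unit

At a seller price of 175, quantity supplied is -596 + 6·175 = 454.
Buyers absorb 454 only when they pay Pb = 199.8 − 0.2·454 = 109.
s = Ps − Pb = 175 − 109 = 66.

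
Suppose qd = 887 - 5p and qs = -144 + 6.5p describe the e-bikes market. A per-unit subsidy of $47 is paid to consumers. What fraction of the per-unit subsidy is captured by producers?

Pre-subsidy: 887 - 5p = -144 + 6.5p gives p* = 2062/23, q* = 10091/23.
With the rebate, buyers effectively pay pb = ps − 47, where ps is the price sellers receive.
Demand in terms of ps becomes qd = 887 − 5(ps − 47) = 1122 - 5ps. Setting this equal to supply: 1122 - 5ps = -144 + 6.5ps, so ps = 2532/23.
Buyers pay pb = 2532/23 − 47 = 1451/23; q' = -144 + 6.5·(2532/23) = 13146/23.
Buyers' price falls by p* − pb = 2062/23 − 1451/23 = 611/23; sellers' price rises by ps − p* = 2532/23 − 2062/23 = 470/23.
So producers capture (470/23)/47 = 10/23 of each unit of subsidy.

Producer share = 10/23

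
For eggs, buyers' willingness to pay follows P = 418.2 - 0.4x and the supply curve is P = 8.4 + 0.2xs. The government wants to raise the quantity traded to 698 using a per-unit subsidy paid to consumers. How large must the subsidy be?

Required subsidy s = 9 per unit

At x = 698, from the demand curve buyers pay Pb = 418.2 − 0.4·698 = 139; from the supply curve sellers need Ps = 8.4 + 0.2·698 = 148.
The subsidy must fill the gap: s = Ps − Pb = 148 − 139 = 9.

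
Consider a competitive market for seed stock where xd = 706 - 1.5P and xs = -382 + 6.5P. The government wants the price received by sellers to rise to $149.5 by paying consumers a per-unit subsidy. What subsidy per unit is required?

At a seller price of 149.5, quantity supplied is -382 + 6.5·149.5 = 589.75.
Buyers absorb 589.75 only when they pay Pb with 706 − 1.5·Pb = 589.75, i.e. Pb = 77.5.
s = Ps − Pb = 149.5 − 77.5 = 72.

Required subsidy s = $72 per unit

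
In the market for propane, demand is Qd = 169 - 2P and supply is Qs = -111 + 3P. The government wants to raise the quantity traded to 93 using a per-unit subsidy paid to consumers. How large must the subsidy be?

Required subsidy s = 30 per unit

At Q = 93, invert demand for the buyer price: Pb = (169 − 93)/2 = 38; invert supply for the seller price: Ps = (93 − (-111))/3 = 68.
The subsidy must fill the gap: s = Ps − Pb = 68 − 38 = 30.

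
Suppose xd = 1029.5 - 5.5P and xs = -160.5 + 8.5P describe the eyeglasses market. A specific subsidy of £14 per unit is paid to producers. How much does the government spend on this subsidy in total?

Pre-subsidy: 1029.5 - 5.5P = -160.5 + 8.5P gives P* = 85, x* = 562.
With the subsidy, sellers receive Ps = Pb + 14 for each unit, where Pb is the price buyers pay.
Supply in terms of Pb becomes xs = -160.5 + 8.5(Pb + 14) = -41.5 + 8.5Pb. Setting this equal to demand: 1029.5 - 5.5Pb = -41.5 + 8.5Pb, so Pb = 76.5.
Sellers receive Ps = 76.5 + 14 = 90.5; x' = 1029.5 − 5.5·76.5 = 608.75.
Government outlay = subsidy × quantity = 14 × 608.75 = 8522.5.

Government cost = £8522.5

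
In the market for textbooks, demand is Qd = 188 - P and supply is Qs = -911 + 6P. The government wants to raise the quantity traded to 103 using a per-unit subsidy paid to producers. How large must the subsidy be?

At Q = 103, invert demand for the buyer price: Pb = (188 − 103)/1 = 85; invert supply for the seller price: Ps = (103 − (-911))/6 = 169.
The subsidy must fill the gap: s = Ps − Pb = 169 − 85 = 84.

Required subsidy s = 84 per unit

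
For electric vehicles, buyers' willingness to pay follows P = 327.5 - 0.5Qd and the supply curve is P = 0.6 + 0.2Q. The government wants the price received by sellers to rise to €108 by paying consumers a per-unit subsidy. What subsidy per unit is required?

At a seller price of 108, quantity supplied is -3 + 5·108 = 537.
Buyers absorb 537 only when they pay Pb = 327.5 − 0.5·537 = 59.
s = Ps − Pb = 108 − 59 = 49.

Required subsidy s = €49 per unit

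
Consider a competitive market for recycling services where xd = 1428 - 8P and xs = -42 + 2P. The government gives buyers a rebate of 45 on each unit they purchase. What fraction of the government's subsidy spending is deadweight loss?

DWL / government spending = 1/9

Pre-subsidy: 1428 - 8P = -42 + 2P gives P* = 147, x* = 252.
With the rebate, buyers effectively pay Pb = Ps − 45, where Ps is the price sellers receive.
Demand in terms of Ps becomes xd = 1428 − 8(Ps − 45) = 1788 - 8Ps. Setting this equal to supply: 1788 - 8Ps = -42 + 2Ps, so Ps = 183.
Buyers pay Pb = 183 − 45 = 138; x' = -42 + 2·183 = 324.
ΔCS = ½(252 + 324)(147 − 138) = 2592; ΔPS = ½(252 + 324)(183 − 147) = 10368.
Government spending = 45 × 324 = 14580.
DWL = ½ × 45 × (324 − 252) = 1620; fraction = 1620 / 14580 = 1/9.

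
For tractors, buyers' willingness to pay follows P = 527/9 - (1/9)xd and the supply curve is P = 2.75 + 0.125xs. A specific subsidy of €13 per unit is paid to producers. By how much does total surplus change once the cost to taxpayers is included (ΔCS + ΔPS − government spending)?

Net change in total surplus = -6084/17

Pre-subsidy: 527/9 - (1/9)x = 2.75 + 0.125x gives x* = 4018/17 and P* = 549/17.
With the subsidy, sellers receive Ps = Pb + 13 for each unit, where Pb is the price buyers pay.
On the curves, Pb = 527/9 - (1/9)x and Ps = 2.75 + 0.125x; the wedge Ps − Pb = 13 gives 2.75 + 0.125x − (527/9 - (1/9)x) = 13, so x' = 4954/17.
Then Pb = 527/9 − (1/9)·(4954/17) = 445/17 and Ps = 2.75 + 0.125·(4954/17) = 666/17.
ΔCS = ½(4018/17 + 4954/17)(549/17 − 445/17) = 466544/289; ΔPS = ½(4018/17 + 4954/17)(666/17 − 549/17) = 524862/289.
Government spending = 13 × 4954/17 = 64402/17.
Net change = 466544/289 + 524862/289 − 64402/17 = -6084/17. The loss equals the DWL triangle ½·13·936/17.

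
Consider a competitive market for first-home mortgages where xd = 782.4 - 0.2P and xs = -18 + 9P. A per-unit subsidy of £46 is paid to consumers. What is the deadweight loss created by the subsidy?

Deadweight loss = £207

Pre-subsidy: 782.4 - 0.2P = -18 + 9P gives P* = 87, x* = 765.
With the rebate, buyers effectively pay Pb = Ps − 46, where Ps is the price sellers receive.
Demand in terms of Ps becomes xd = 782.4 − 0.2(Ps − 46) = 791.6 - 0.2Ps. Setting this equal to supply: 791.6 - 0.2Ps = -18 + 9Ps, so Ps = 88.
Buyers pay Pb = 88 − 46 = 42; x' = -18 + 9·88 = 774.
The subsidy expands output by 774 − 765 = 9 past the efficient level; on those units the gap between marginal cost and willingness to pay runs from 0 up to 46.
DWL = ½ × 46 × 9 = 207.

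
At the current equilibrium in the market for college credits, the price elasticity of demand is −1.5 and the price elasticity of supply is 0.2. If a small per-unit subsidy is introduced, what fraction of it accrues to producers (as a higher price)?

For a small subsidy around the equilibrium, the benefit split depends on the relative slopes, which at a point are proportional to the elasticities.
Buyer share = εs/(εs + |εd|) = 0.2/(0.2 + 1.5) = 2/17; seller share = |εd|/(εs + |εd|) = 15/17.
So producers capture 15/17 of the subsidy.

Producer share = 15/17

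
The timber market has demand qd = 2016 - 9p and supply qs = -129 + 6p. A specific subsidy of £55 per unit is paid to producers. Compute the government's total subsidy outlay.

Pre-subsidy: 2016 - 9p = -129 + 6p gives p* = 143, q* = 729.
With the subsidy, sellers receive ps = pb + 55 for each unit, where pb is the price buyers pay.
Supply in terms of pb becomes qs = -129 + 6(pb + 55) = 201 + 6pb. Setting this equal to demand: 2016 - 9pb = 201 + 6pb, so pb = 121.
Sellers receive ps = 121 + 55 = 176; q' = 2016 − 9·121 = 927.
Government outlay = subsidy × quantity = 55 × 927 = 50985.

Government cost = £50985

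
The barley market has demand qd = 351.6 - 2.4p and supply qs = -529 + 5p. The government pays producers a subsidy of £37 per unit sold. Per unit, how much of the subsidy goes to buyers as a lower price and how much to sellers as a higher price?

Buyers gain £25 per unit; sellers gain £12 per unit

Pre-subsidy: 351.6 - 2.4p = -529 + 5p gives p* = 119, q* = 66.
With the subsidy, sellers receive ps = pb + 37 for each unit, where pb is the price buyers pay.
Supply in terms of pb becomes qs = -529 + 5(pb + 37) = -344 + 5pb. Setting this equal to demand: 351.6 - 2.4pb = -344 + 5pb, so pb = 94.
Sellers receive ps = 94 + 37 = 131; q' = 351.6 − 2.4·94 = 126.
Buyers' price falls by p* − pb = 119 − 94 = 25; sellers' price rises by ps − p* = 131 − 119 = 12.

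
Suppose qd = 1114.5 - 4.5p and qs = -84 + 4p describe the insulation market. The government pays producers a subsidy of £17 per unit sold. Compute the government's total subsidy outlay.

Government cost = £8772

Pre-subsidy: 1114.5 - 4.5p = -84 + 4p gives p* = 141, q* = 480.
With the subsidy, sellers receive ps = pb + 17 for each unit, where pb is the price buyers pay.
Supply in terms of pb becomes qs = -84 + 4(pb + 17) = -16 + 4pb. Setting this equal to demand: 1114.5 - 4.5pb = -16 + 4pb, so pb = 133.
Sellers receive ps = 133 + 17 = 150; q' = 1114.5 − 4.5·133 = 516.
Government outlay = subsidy × quantity = 17 × 516 = 8772.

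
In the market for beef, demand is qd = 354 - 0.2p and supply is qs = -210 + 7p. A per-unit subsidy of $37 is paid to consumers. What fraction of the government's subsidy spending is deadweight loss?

DWL / government spending = 37/3554

Pre-subsidy: 354 - 0.2p = -210 + 7p gives p* = 235/3, q* = 1015/3.
With the rebate, buyers effectively pay pb = ps − 37, where ps is the price sellers receive.
Demand in terms of ps becomes qd = 354 − 0.2(ps − 37) = 361.4 - 0.2ps. Setting this equal to supply: 361.4 - 0.2ps = -210 + 7ps, so ps = 2857/36.
Buyers pay pb = 2857/36 − 37 = 1525/36; q' = -210 + 7·(2857/36) = 12439/36.
ΔCS = ½(1015/3 + 12439/36)(235/3 − 1525/36) = 31881605/2592; ΔPS = ½(1015/3 + 12439/36)(2857/36 − 235/3) = 910903/2592.
Government spending = 37 × 12439/36 = 460243/36.
DWL = ½ × 37 × (12439/36 − 1015/3) = 9583/72; fraction = (9583/72) / (460243/36) = 37/3554.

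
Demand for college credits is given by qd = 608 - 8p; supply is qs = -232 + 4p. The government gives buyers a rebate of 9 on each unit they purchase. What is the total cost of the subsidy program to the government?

Pre-subsidy: 608 - 8p = -232 + 4p gives p* = 70, q* = 48.
With the rebate, buyers effectively pay pb = ps − 9, where ps is the price sellers receive.
Demand in terms of ps becomes qd = 608 − 8(ps − 9) = 680 - 8ps. Setting this equal to supply: 680 - 8ps = -232 + 4ps, so ps = 76.
Buyers pay pb = 76 − 9 = 67; q' = -232 + 4·76 = 72.
Government outlay = subsidy × quantity = 9 × 72 = 648.

Government cost = 648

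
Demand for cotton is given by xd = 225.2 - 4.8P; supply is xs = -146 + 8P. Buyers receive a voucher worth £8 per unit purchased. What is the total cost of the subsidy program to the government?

Government cost = £880

Pre-subsidy: 225.2 - 4.8P = -146 + 8P gives P* = 29, x* = 86.
With the rebate, buyers effectively pay Pb = Ps − 8, where Ps is the price sellers receive.
Demand in terms of Ps becomes xd = 225.2 − 4.8(Ps − 8) = 263.6 - 4.8Ps. Setting this equal to supply: 263.6 - 4.8Ps = -146 + 8Ps, so Ps = 32.
Buyers pay Pb = 32 − 8 = 24; x' = -146 + 8·32 = 110.
Government outlay = subsidy × quantity = 8 × 110 = 880.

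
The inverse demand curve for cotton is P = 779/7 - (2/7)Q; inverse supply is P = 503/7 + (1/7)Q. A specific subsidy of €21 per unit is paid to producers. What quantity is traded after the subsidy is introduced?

Pre-subsidy: 779/7 - (2/7)Q = 503/7 + (1/7)Q gives Q* = 92 and P* = 85.
With the subsidy, sellers receive Ps = Pb + 21 for each unit, where Pb is the price buyers pay.
On the curves, Pb = 779/7 - (2/7)Q and Ps = 503/7 + (1/7)Q; the wedge Ps − Pb = 21 gives 503/7 + (1/7)Q − (779/7 - (2/7)Q) = 21, so Q' = 141.
Then Pb = 779/7 − (2/7)·141 = 71 and Ps = 503/7 + (1/7)·141 = 92.

Q' = 141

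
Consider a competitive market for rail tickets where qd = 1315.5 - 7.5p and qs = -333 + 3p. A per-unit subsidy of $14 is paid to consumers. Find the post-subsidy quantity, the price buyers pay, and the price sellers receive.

q' = 168; buyers pay $153; sellers receive $167

Pre-subsidy: 1315.5 - 7.5p = -333 + 3p gives p* = 157, q* = 138.
With the rebate, buyers effectively pay pb = ps − 14, where ps is the price sellers receive.
Demand in terms of ps becomes qd = 1315.5 − 7.5(ps − 14) = 1420.5 - 7.5ps. Setting this equal to supply: 1420.5 - 7.5ps = -333 + 3ps, so ps = 167.
Buyers pay pb = 167 − 14 = 153; q' = -333 + 3·167 = 168.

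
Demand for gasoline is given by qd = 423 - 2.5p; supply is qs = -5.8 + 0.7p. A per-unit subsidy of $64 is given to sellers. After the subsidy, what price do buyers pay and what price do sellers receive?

Buyers pay $120; sellers receive $184

Pre-subsidy: 423 - 2.5p = -5.8 + 0.7p gives p* = 134, q* = 88.
With the subsidy, sellers receive ps = pb + 64 for each unit, where pb is the price buyers pay.
Supply in terms of pb becomes qs = -5.8 + 0.7(pb + 64) = 39 + 0.7pb. Setting this equal to demand: 423 - 2.5pb = 39 + 0.7pb, so pb = 120.
Sellers receive ps = 120 + 64 = 184; q' = 423 − 2.5·120 = 123.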